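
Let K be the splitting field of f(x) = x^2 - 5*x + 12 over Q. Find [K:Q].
[K:Q] = 2

The discriminant of x^2 + (-5)*x + (12) is b^2 - 4c = 25 - (48) = -23. Since -23 is not a perfect square in Q, the polynomial is irreducible over Q. Its two roots generate a degree-2 extension, so [K:Q] = 2.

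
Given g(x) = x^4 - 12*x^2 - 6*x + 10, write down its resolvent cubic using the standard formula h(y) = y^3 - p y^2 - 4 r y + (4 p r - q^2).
h(y) = y^3 + 12*y^2 - 40*y - 516

Identify coefficients: p = -12, q = -6, r = 10.
Plug into h(y) = y^3 - p y^2 - 4 r y + (4 p r - q^2):
  h(y) = y^3 - (-12) y^2 - 4*(10) y + (4*(-12)*(10) - (-6)^2)
       = y^3 + (12) y^2 + (-40) y + (-516).
Simplifying: h(y) = y^3 + 12*y^2 - 40*y - 516.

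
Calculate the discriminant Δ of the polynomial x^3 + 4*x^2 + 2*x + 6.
Δ = -1612

For x^3 + a x^2 + b x + c the discriminant is Δ = 18 a b c - 4 a^3 c + a^2 b^2 - 4 b^3 - 27 c^2.
Plug a = 4, b = 2, c = 6:
  18*(4)*(2)*(6) - 4*(4)^3*(6) + (4)^2*(2)^2 - 4*(2)^3 - 27*(6)^2
  = 864 + (-1536) + 64 + (-32) + (-972)
  = -1612.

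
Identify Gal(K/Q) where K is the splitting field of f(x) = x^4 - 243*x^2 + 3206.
Gal(K/Q) = V_4 (Klein four-group, Z/2Z × Z/2Z)

f factors as (x^2 - 14)(x^2 - 229), so the splitting field is K = Q(sqrt(14), sqrt(229)). The elements 14, 229, 3206 are all non-squares in Q, so sqrt(14) and sqrt(229) generate independent quadratic extensions. Thus [K:Q] = 4 and Gal(K/Q) is generated by the two order-2 automorphisms sqrt(14) ↦ -sqrt(14) and sqrt(229) ↦ -sqrt(229), giving V_4.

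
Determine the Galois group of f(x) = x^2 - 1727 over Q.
Gal(K/Q) = Z/2Z (cyclic of order 2)

x^2 - 1727 is irreducible over Q since 1727 is not a rational square. The splitting field Q(sqrt(1727)) has degree 2 over Q, and its unique nontrivial automorphism is sqrt(1727) ↦ -sqrt(1727). Hence Gal(Q(sqrt(1727))/Q) = Z/2Z.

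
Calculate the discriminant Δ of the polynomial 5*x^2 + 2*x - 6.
Δ = 124

For a quadratic a x^2 + b x + c the discriminant is Δ = b^2 - 4ac = (2)^2 - 4*(5)*(-6) = 4 - (-120) = 124.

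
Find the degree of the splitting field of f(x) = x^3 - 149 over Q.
[K:Q] = 6

x^3 - 149 has one real root r = 149^(1/3) and two complex roots r*zeta_3, r*zeta_3^2 where zeta_3 = e^(2*pi*i/3). The splitting field is Q(r, zeta_3). [Q(r):Q] = 3 and [Q(zeta_3):Q] = 2 with gcd = 1, so [Q(r, zeta_3):Q] = 3 * 2 = 6.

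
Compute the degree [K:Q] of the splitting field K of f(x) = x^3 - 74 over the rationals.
[K:Q] = 6

x^3 - 74 has one real root r = 74^(1/3) and two complex roots r*zeta_3, r*zeta_3^2 where zeta_3 = e^(2*pi*i/3). The splitting field is Q(r, zeta_3). [Q(r):Q] = 3 and [Q(zeta_3):Q] = 2 with gcd = 1, so [Q(r, zeta_3):Q] = 3 * 2 = 6.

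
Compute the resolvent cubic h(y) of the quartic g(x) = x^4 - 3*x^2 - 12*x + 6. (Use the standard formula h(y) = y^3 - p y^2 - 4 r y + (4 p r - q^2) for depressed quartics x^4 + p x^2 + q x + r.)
h(y) = y^3 + 3*y^2 - 24*y - 216

Identify coefficients: p = -3, q = -12, r = 6.
Plug into h(y) = y^3 - p y^2 - 4 r y + (4 p r - q^2):
  h(y) = y^3 - (-3) y^2 - 4*(6) y + (4*(-3)*(6) - (-12)^2)
       = y^3 + (3) y^2 + (-24) y + (-216).
Simplifying: h(y) = y^3 + 3*y^2 - 24*y - 216.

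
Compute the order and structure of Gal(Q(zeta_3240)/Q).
|Gal(Q(zeta_3240)/Q)| = phi(3240) = 864; group ≅ (Z/3240Z)^* ≅ Z/2Z × Z/2Z × Z/4Z × Z/54Z

The n-th cyclotomic polynomial Φ_3240(x) is the minimal polynomial of zeta_3240 over Q and has degree phi(3240) = 864. So Q(zeta_3240) is a degree-864 Galois extension with Galois group (Z/3240Z)^*. By CRT, (Z/3240Z)^* ≅ (Z/8Z)^* × (Z/81Z)^* × (Z/5Z)^*. Each prime-power unit group is (Z/8Z)^* ≅ Z/2Z × Z/2Z; (Z/81Z)^* ≅ Z/54Z; (Z/5Z)^* ≅ Z/4Z. Hence Gal(Q(zeta_3240)/Q) ≅ Z/2Z × Z/2Z × Z/4Z × Z/54Z.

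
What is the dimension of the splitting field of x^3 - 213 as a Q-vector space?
[K:Q] = 6

x^3 - 213 has one real root r = 213^(1/3) and two complex roots r*zeta_3, r*zeta_3^2 where zeta_3 = e^(2*pi*i/3). The splitting field is Q(r, zeta_3). [Q(r):Q] = 3 and [Q(zeta_3):Q] = 2 with gcd = 1, so [Q(r, zeta_3):Q] = 3 * 2 = 6.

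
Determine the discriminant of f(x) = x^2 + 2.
Δ = -8

For a quadratic a x^2 + b x + c the discriminant is Δ = b^2 - 4ac = (0)^2 - 4*(1)*(2) = 0 - (8) = -8.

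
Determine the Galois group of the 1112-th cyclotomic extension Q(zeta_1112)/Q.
|Gal(Q(zeta_1112)/Q)| = phi(1112) = 552; group ≅ (Z/1112Z)^* ≅ Z/2Z × Z/2Z × Z/138Z

The n-th cyclotomic polynomial Φ_1112(x) is the minimal polynomial of zeta_1112 over Q and has degree phi(1112) = 552. So Q(zeta_1112) is a degree-552 Galois extension with Galois group (Z/1112Z)^*. By CRT, (Z/1112Z)^* ≅ (Z/8Z)^* × (Z/139Z)^*. Each prime-power unit group is (Z/8Z)^* ≅ Z/2Z × Z/2Z; (Z/139Z)^* ≅ Z/138Z. Hence Gal(Q(zeta_1112)/Q) ≅ Z/2Z × Z/2Z × Z/138Z.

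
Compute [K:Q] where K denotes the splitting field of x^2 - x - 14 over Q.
[K:Q] = 2

The discriminant of x^2 + (-1)*x + (-14) is b^2 - 4c = 1 - (-56) = 57. Since 57 is not a perfect square in Q, the polynomial is irreducible over Q. Its two roots generate a degree-2 extension, so [K:Q] = 2.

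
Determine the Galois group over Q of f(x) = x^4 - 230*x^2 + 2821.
Gal(K/Q) = V_4 (Klein four-group, Z/2Z × Z/2Z)

f factors as (x^2 - 217)(x^2 - 13), so the splitting field is K = Q(sqrt(217), sqrt(13)). The elements 217, 13, 2821 are all non-squares in Q, so sqrt(217) and sqrt(13) generate independent quadratic extensions. Thus [K:Q] = 4 and Gal(K/Q) is generated by the two order-2 automorphisms sqrt(217) ↦ -sqrt(217) and sqrt(13) ↦ -sqrt(13), giving V_4.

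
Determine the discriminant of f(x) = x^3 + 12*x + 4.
Δ = -7344

For a depressed cubic x^3 + p x + q the discriminant is Δ = -4 p^3 - 27 q^2 = -4*(12)^3 - 27*(4)^2 = -6912 - 432 = -7344.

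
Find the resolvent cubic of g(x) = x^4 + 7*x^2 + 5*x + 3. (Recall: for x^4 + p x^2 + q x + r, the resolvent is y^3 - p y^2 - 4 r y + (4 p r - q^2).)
h(y) = y^3 - 7*y^2 - 12*y + 59

Identify coefficients: p = 7, q = 5, r = 3.
Plug into h(y) = y^3 - p y^2 - 4 r y + (4 p r - q^2):
  h(y) = y^3 - (7) y^2 - 4*(3) y + (4*(7)*(3) - (5)^2)
       = y^3 + (-7) y^2 + (-12) y + (59).
Simplifying: h(y) = y^3 - 7*y^2 - 12*y + 59.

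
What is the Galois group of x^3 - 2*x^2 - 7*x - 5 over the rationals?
Gal(K/Q) = S_3 (symmetric group of order 6)

Compute the discriminant of x^3 + (-2)*x^2 + (-7)*x + (-5): Δ = -527. Since Δ is not a rational square, the Galois group is not contained in A_3; it must be the full S_3 (irreducibility of the cubic rules out anything smaller).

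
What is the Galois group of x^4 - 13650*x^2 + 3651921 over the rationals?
Gal(K/Q) = Z/2Z (cyclic of order 2)

f factors as (x^2 - 13377)(x^2 - 273), so the splitting field is K = Q(sqrt(13377), sqrt(273)). The squarefree part of 13377 is 273 and the squarefree part of 273 is also 273, so sqrt(13377) and sqrt(273) are both rational multiples of sqrt(273). Hence Q(sqrt(13377)) = Q(sqrt(273)) = Q(sqrt(273)), and the splitting field collapses to a single degree-2 extension with Galois group Z/2Z.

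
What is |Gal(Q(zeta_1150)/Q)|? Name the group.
|Gal(Q(zeta_1150)/Q)| = phi(1150) = 440; group ≅ (Z/1150Z)^* ≅ Z/20Z × Z/22Z

The n-th cyclotomic polynomial Φ_1150(x) is the minimal polynomial of zeta_1150 over Q and has degree phi(1150) = 440. So Q(zeta_1150) is a degree-440 Galois extension with Galois group (Z/1150Z)^*. By CRT, (Z/1150Z)^* ≅ (Z/2Z)^* × (Z/25Z)^* × (Z/23Z)^*. Each prime-power unit group is (Z/2Z)^* ≅ trivial group (order 1); (Z/25Z)^* ≅ Z/20Z; (Z/23Z)^* ≅ Z/22Z. Hence Gal(Q(zeta_1150)/Q) ≅ Z/20Z × Z/22Z.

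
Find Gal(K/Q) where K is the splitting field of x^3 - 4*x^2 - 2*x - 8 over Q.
Gal(K/Q) = S_3 (symmetric group of order 6)

Compute the discriminant of x^3 + (-4)*x^2 + (-2)*x + (-8): Δ = -4832. Since Δ is not a rational square, the Galois group is not contained in A_3; it must be the full S_3 (irreducibility of the cubic rules out anything smaller).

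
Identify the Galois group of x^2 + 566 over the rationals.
Gal(K/Q) = Z/2Z (cyclic of order 2)

x^2 + 566 is irreducible over Q since -566 is not a rational square. The splitting field Q(sqrt(-566)) has degree 2 over Q, and its unique nontrivial automorphism is sqrt(-566) ↦ -sqrt(-566). Hence Gal(Q(sqrt(-566))/Q) = Z/2Z.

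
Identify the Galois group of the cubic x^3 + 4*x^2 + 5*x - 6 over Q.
Gal(K/Q) = S_3 (symmetric group of order 6)

Compute the discriminant of x^3 + (4)*x^2 + (5)*x + (-6): Δ = -1696. Since Δ is not a rational square, the Galois group is not contained in A_3; it must be the full S_3 (irreducibility of the cubic rules out anything smaller).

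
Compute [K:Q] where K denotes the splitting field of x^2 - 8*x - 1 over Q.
[K:Q] = 2

The discriminant of x^2 + (-8)*x + (-1) is b^2 - 4c = 64 - (-4) = 68. Since 68 is not a perfect square in Q, the polynomial is irreducible over Q. Its two roots generate a degree-2 extension, so [K:Q] = 2.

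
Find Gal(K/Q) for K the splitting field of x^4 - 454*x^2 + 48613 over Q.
Gal(K/Q) = V_4 (Klein four-group, Z/2Z × Z/2Z)

f factors as (x^2 - 281)(x^2 - 173), so the splitting field is K = Q(sqrt(281), sqrt(173)). The elements 281, 173, 48613 are all non-squares in Q, so sqrt(281) and sqrt(173) generate independent quadratic extensions. Thus [K:Q] = 4 and Gal(K/Q) is generated by the two order-2 automorphisms sqrt(281) ↦ -sqrt(281) and sqrt(173) ↦ -sqrt(173), giving V_4.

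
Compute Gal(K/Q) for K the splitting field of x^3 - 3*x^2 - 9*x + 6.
Gal(K/Q) = S_3 (symmetric group of order 6)

Compute the discriminant of x^3 + (-3)*x^2 + (-9)*x + (6): Δ = 6237. Since Δ is not a rational square, the Galois group is not contained in A_3; it must be the full S_3 (irreducibility of the cubic rules out anything smaller).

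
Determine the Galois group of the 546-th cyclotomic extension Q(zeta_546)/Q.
|Gal(Q(zeta_546)/Q)| = phi(546) = 144; group ≅ (Z/546Z)^* ≅ Z/2Z × Z/6Z × Z/12Z

The n-th cyclotomic polynomial Φ_546(x) is the minimal polynomial of zeta_546 over Q and has degree phi(546) = 144. So Q(zeta_546) is a degree-144 Galois extension with Galois group (Z/546Z)^*. By CRT, (Z/546Z)^* ≅ (Z/2Z)^* × (Z/3Z)^* × (Z/7Z)^* × (Z/13Z)^*. Each prime-power unit group is (Z/2Z)^* ≅ trivial group (order 1); (Z/3Z)^* ≅ Z/2Z; (Z/7Z)^* ≅ Z/6Z; (Z/13Z)^* ≅ Z/12Z. Hence Gal(Q(zeta_546)/Q) ≅ Z/2Z × Z/6Z × Z/12Z.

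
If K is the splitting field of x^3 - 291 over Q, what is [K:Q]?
[K:Q] = 6

x^3 - 291 has one real root r = 291^(1/3) and two complex roots r*zeta_3, r*zeta_3^2 where zeta_3 = e^(2*pi*i/3). The splitting field is Q(r, zeta_3). [Q(r):Q] = 3 and [Q(zeta_3):Q] = 2 with gcd = 1, so [Q(r, zeta_3):Q] = 3 * 2 = 6.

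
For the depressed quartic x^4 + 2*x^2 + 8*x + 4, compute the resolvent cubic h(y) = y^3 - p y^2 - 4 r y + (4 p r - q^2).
h(y) = y^3 - 2*y^2 - 16*y - 32

Identify coefficients: p = 2, q = 8, r = 4.
Plug into h(y) = y^3 - p y^2 - 4 r y + (4 p r - q^2):
  h(y) = y^3 - (2) y^2 - 4*(4) y + (4*(2)*(4) - (8)^2)
       = y^3 + (-2) y^2 + (-16) y + (-32).
Simplifying: h(y) = y^3 - 2*y^2 - 16*y - 32.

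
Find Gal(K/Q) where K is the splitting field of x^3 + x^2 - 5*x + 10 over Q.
Gal(K/Q) = S_3 (symmetric group of order 6)

Compute the discriminant of x^3 + (1)*x^2 + (-5)*x + (10): Δ = -3115. Since Δ is not a rational square, the Galois group is not contained in A_3; it must be the full S_3 (irreducibility of the cubic rules out anything smaller).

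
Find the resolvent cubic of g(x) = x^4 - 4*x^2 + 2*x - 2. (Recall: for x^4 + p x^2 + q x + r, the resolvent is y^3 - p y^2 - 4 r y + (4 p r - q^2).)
h(y) = y^3 + 4*y^2 + 8*y + 28

Identify coefficients: p = -4, q = 2, r = -2.
Plug into h(y) = y^3 - p y^2 - 4 r y + (4 p r - q^2):
  h(y) = y^3 - (-4) y^2 - 4*(-2) y + (4*(-4)*(-2) - (2)^2)
       = y^3 + (4) y^2 + (8) y + (28).
Simplifying: h(y) = y^3 + 4*y^2 + 8*y + 28.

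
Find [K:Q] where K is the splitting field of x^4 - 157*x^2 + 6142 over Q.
[K:Q] = 4

f factors as (x^2 - 83)(x^2 - 74); the splitting field is K = Q(sqrt(83), sqrt(74)). Since 83, 74, and 6142 are all non-squares in Q, the three subfields Q(sqrt(83)), Q(sqrt(74)), Q(sqrt(6142)) are distinct degree-2 extensions, so [K:Q] = 4 (Klein four Galois group).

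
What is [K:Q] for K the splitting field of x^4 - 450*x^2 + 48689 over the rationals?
[K:Q] = 4

f factors as (x^2 - 269)(x^2 - 181); the splitting field is K = Q(sqrt(269), sqrt(181)). Since 269, 181, and 48689 are all non-squares in Q, the three subfields Q(sqrt(269)), Q(sqrt(181)), Q(sqrt(48689)) are distinct degree-2 extensions, so [K:Q] = 4 (Klein four Galois group).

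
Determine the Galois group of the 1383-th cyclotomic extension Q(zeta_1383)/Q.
|Gal(Q(zeta_1383)/Q)| = phi(1383) = 920; group ≅ (Z/1383Z)^* ≅ Z/2Z × Z/460Z

The n-th cyclotomic polynomial Φ_1383(x) is the minimal polynomial of zeta_1383 over Q and has degree phi(1383) = 920. So Q(zeta_1383) is a degree-920 Galois extension with Galois group (Z/1383Z)^*. By CRT, (Z/1383Z)^* ≅ (Z/3Z)^* × (Z/461Z)^*. Each prime-power unit group is (Z/3Z)^* ≅ Z/2Z; (Z/461Z)^* ≅ Z/460Z. Hence Gal(Q(zeta_1383)/Q) ≅ Z/2Z × Z/460Z.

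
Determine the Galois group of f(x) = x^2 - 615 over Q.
Gal(K/Q) = Z/2Z (cyclic of order 2)

x^2 - 615 is irreducible over Q since 615 is not a rational square. The splitting field Q(sqrt(615)) has degree 2 over Q, and its unique nontrivial automorphism is sqrt(615) ↦ -sqrt(615). Hence Gal(Q(sqrt(615))/Q) = Z/2Z.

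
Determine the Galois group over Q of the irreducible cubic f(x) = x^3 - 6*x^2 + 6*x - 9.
Gal(K/Q) = S_3 (symmetric group of order 6)

Compute the discriminant of x^3 + (-6)*x^2 + (6)*x + (-9): Δ = -3699. Since Δ is not a rational square, the Galois group is not contained in A_3; it must be the full S_3 (irreducibility of the cubic rules out anything smaller).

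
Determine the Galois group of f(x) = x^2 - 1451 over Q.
Gal(K/Q) = Z/2Z (cyclic of order 2)

x^2 - 1451 is irreducible over Q since 1451 is not a rational square. The splitting field Q(sqrt(1451)) has degree 2 over Q, and its unique nontrivial automorphism is sqrt(1451) ↦ -sqrt(1451). Hence Gal(Q(sqrt(1451))/Q) = Z/2Z.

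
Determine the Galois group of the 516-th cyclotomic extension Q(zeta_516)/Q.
|Gal(Q(zeta_516)/Q)| = phi(516) = 168; group ≅ (Z/516Z)^* ≅ Z/2Z × Z/2Z × Z/42Z

The n-th cyclotomic polynomial Φ_516(x) is the minimal polynomial of zeta_516 over Q and has degree phi(516) = 168. So Q(zeta_516) is a degree-168 Galois extension with Galois group (Z/516Z)^*. By CRT, (Z/516Z)^* ≅ (Z/4Z)^* × (Z/3Z)^* × (Z/43Z)^*. Each prime-power unit group is (Z/4Z)^* ≅ Z/2Z; (Z/3Z)^* ≅ Z/2Z; (Z/43Z)^* ≅ Z/42Z. Hence Gal(Q(zeta_516)/Q) ≅ Z/2Z × Z/2Z × Z/42Z.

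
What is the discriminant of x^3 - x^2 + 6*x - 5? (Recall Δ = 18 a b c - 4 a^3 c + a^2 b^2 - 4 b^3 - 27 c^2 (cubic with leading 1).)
Δ = -983

For x^3 + a x^2 + b x + c the discriminant is Δ = 18 a b c - 4 a^3 c + a^2 b^2 - 4 b^3 - 27 c^2.
Plug a = -1, b = 6, c = -5:
  18*(-1)*(6)*(-5) - 4*(-1)^3*(-5) + (-1)^2*(6)^2 - 4*(6)^3 - 27*(-5)^2
  = 540 + (-20) + 36 + (-864) + (-675)
  = -983.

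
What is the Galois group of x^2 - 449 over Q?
Gal(K/Q) = Z/2Z (cyclic of order 2)

x^2 - 449 is irreducible over Q since 449 is not a rational square. The splitting field Q(sqrt(449)) has degree 2 over Q, and its unique nontrivial automorphism is sqrt(449) ↦ -sqrt(449). Hence Gal(Q(sqrt(449))/Q) = Z/2Z.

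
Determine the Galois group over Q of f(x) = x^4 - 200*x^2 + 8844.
Gal(K/Q) = V_4 (Klein four-group, Z/2Z × Z/2Z)

f factors as (x^2 - 66)(x^2 - 134), so the splitting field is K = Q(sqrt(66), sqrt(134)). The elements 66, 134, 8844 are all non-squares in Q, so sqrt(66) and sqrt(134) generate independent quadratic extensions. Thus [K:Q] = 4 and Gal(K/Q) is generated by the two order-2 automorphisms sqrt(66) ↦ -sqrt(66) and sqrt(134) ↦ -sqrt(134), giving V_4.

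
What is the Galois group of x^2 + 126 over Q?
Gal(K/Q) = Z/2Z (cyclic of order 2)

x^2 + 126 is irreducible over Q since -126 is not a rational square. The splitting field Q(sqrt(-126)) has degree 2 over Q, and its unique nontrivial automorphism is sqrt(-126) ↦ -sqrt(-126). Hence Gal(Q(sqrt(-126))/Q) = Z/2Z.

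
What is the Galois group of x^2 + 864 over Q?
Gal(K/Q) = Z/2Z (cyclic of order 2)

x^2 + 864 is irreducible over Q since -864 is not a rational square. The splitting field Q(sqrt(-864)) has degree 2 over Q, and its unique nontrivial automorphism is sqrt(-864) ↦ -sqrt(-864). Hence Gal(Q(sqrt(-864))/Q) = Z/2Z.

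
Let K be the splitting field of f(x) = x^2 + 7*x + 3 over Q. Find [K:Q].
[K:Q] = 2

The discriminant of x^2 + (7)*x + (3) is b^2 - 4c = 49 - (12) = 37. Since 37 is not a perfect square in Q, the polynomial is irreducible over Q. Its two roots generate a degree-2 extension, so [K:Q] = 2.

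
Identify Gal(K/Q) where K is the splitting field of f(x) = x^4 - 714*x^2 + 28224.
Gal(K/Q) = Z/2Z (cyclic of order 2)

f factors as (x^2 - 672)(x^2 - 42), so the splitting field is K = Q(sqrt(672), sqrt(42)). The squarefree part of 672 is 42 and the squarefree part of 42 is also 42, so sqrt(672) and sqrt(42) are both rational multiples of sqrt(42). Hence Q(sqrt(672)) = Q(sqrt(42)) = Q(sqrt(42)), and the splitting field collapses to a single degree-2 extension with Galois group Z/2Z.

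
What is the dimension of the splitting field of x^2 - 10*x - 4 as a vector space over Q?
[K:Q] = 2

The discriminant of x^2 + (-10)*x + (-4) is b^2 - 4c = 100 - (-16) = 116. Since 116 is not a perfect square in Q, the polynomial is irreducible over Q. Its two roots generate a degree-2 extension, so [K:Q] = 2.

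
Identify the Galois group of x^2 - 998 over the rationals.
Gal(K/Q) = Z/2Z (cyclic of order 2)

x^2 - 998 is irreducible over Q since 998 is not a rational square. The splitting field Q(sqrt(998)) has degree 2 over Q, and its unique nontrivial automorphism is sqrt(998) ↦ -sqrt(998). Hence Gal(Q(sqrt(998))/Q) = Z/2Z.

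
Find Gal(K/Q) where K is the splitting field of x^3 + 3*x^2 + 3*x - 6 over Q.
Gal(K/Q) = S_3 (symmetric group of order 6)

Compute the discriminant of x^3 + (3)*x^2 + (3)*x + (-6): Δ = -1323. Since Δ is not a rational square, the Galois group is not contained in A_3; it must be the full S_3 (irreducibility of the cubic rules out anything smaller).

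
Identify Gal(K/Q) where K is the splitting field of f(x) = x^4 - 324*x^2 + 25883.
Gal(K/Q) = V_4 (Klein four-group, Z/2Z × Z/2Z)

f factors as (x^2 - 143)(x^2 - 181), so the splitting field is K = Q(sqrt(143), sqrt(181)). The elements 143, 181, 25883 are all non-squares in Q, so sqrt(143) and sqrt(181) generate independent quadratic extensions. Thus [K:Q] = 4 and Gal(K/Q) is generated by the two order-2 automorphisms sqrt(143) ↦ -sqrt(143) and sqrt(181) ↦ -sqrt(181), giving V_4.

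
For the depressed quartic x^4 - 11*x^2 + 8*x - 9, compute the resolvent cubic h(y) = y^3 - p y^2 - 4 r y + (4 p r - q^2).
h(y) = y^3 + 11*y^2 + 36*y + 332

Identify coefficients: p = -11, q = 8, r = -9.
Plug into h(y) = y^3 - p y^2 - 4 r y + (4 p r - q^2):
  h(y) = y^3 - (-11) y^2 - 4*(-9) y + (4*(-11)*(-9) - (8)^2)
       = y^3 + (11) y^2 + (36) y + (332).
Simplifying: h(y) = y^3 + 11*y^2 + 36*y + 332.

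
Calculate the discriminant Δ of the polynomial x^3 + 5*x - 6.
Δ = -1472

For a depressed cubic x^3 + p x + q the discriminant is Δ = -4 p^3 - 27 q^2 = -4*(5)^3 - 27*(-6)^2 = -500 - 972 = -1472.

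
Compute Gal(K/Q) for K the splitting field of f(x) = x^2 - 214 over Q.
Gal(K/Q) = Z/2Z (cyclic of order 2)

x^2 - 214 is irreducible over Q since 214 is not a rational square. The splitting field Q(sqrt(214)) has degree 2 over Q, and its unique nontrivial automorphism is sqrt(214) ↦ -sqrt(214). Hence Gal(Q(sqrt(214))/Q) = Z/2Z.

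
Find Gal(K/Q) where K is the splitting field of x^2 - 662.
Gal(K/Q) = Z/2Z (cyclic of order 2)

x^2 - 662 is irreducible over Q since 662 is not a rational square. The splitting field Q(sqrt(662)) has degree 2 over Q, and its unique nontrivial automorphism is sqrt(662) ↦ -sqrt(662). Hence Gal(Q(sqrt(662))/Q) = Z/2Z.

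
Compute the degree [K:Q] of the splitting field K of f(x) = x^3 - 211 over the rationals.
[K:Q] = 6

x^3 - 211 has one real root r = 211^(1/3) and two complex roots r*zeta_3, r*zeta_3^2 where zeta_3 = e^(2*pi*i/3). The splitting field is Q(r, zeta_3). [Q(r):Q] = 3 and [Q(zeta_3):Q] = 2 with gcd = 1, so [Q(r, zeta_3):Q] = 3 * 2 = 6.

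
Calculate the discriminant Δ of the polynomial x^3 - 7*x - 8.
Δ = -356

For a depressed cubic x^3 + p x + q the discriminant is Δ = -4 p^3 - 27 q^2 = -4*(-7)^3 - 27*(-8)^2 = 1372 - 1728 = -356.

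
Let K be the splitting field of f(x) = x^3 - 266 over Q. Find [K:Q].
[K:Q] = 6

x^3 - 266 has one real root r = 266^(1/3) and two complex roots r*zeta_3, r*zeta_3^2 where zeta_3 = e^(2*pi*i/3). The splitting field is Q(r, zeta_3). [Q(r):Q] = 3 and [Q(zeta_3):Q] = 2 with gcd = 1, so [Q(r, zeta_3):Q] = 3 * 2 = 6.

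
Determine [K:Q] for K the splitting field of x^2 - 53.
[K:Q] = 2

The polynomial x^2 - 53 is irreducible over Q since 53 is not a perfect square. Its splitting field is Q(sqrt(53)), which has degree 2 over Q.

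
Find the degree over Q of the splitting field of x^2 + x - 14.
[K:Q] = 2

The discriminant of x^2 + (1)*x + (-14) is b^2 - 4c = 1 - (-56) = 57. Since 57 is not a perfect square in Q, the polynomial is irreducible over Q. Its two roots generate a degree-2 extension, so [K:Q] = 2.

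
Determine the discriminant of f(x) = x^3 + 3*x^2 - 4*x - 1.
Δ = 697

For x^3 + a x^2 + b x + c the discriminant is Δ = 18 a b c - 4 a^3 c + a^2 b^2 - 4 b^3 - 27 c^2.
Plug a = 3, b = -4, c = -1:
  18*(3)*(-4)*(-1) - 4*(3)^3*(-1) + (3)^2*(-4)^2 - 4*(-4)^3 - 27*(-1)^2
  = 216 + (108) + 144 + (256) + (-27)
  = 697.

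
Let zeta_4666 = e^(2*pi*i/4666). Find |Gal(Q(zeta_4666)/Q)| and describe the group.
|Gal(Q(zeta_4666)/Q)| = phi(4666) = 2332; group ≅ (Z/4666Z)^* ≅ Z/2332Z

The n-th cyclotomic polynomial Φ_4666(x) is the minimal polynomial of zeta_4666 over Q and has degree phi(4666) = 2332. So Q(zeta_4666) is a degree-2332 Galois extension with Galois group (Z/4666Z)^*. By CRT, (Z/4666Z)^* ≅ (Z/2Z)^* × (Z/2333Z)^*. Each prime-power unit group is (Z/2Z)^* ≅ trivial group (order 1); (Z/2333Z)^* ≅ Z/2332Z. Hence Gal(Q(zeta_4666)/Q) ≅ Z/2332Z.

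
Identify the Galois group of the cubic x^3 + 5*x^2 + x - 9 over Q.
Gal(K/Q) = S_3 (symmetric group of order 6)

Compute the discriminant of x^3 + (5)*x^2 + (1)*x + (-9): Δ = 1524. Since Δ is not a rational square, the Galois group is not contained in A_3; it must be the full S_3 (irreducibility of the cubic rules out anything smaller).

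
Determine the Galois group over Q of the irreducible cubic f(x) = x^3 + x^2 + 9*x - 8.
Gal(K/Q) = S_3 (symmetric group of order 6)

Compute the discriminant of x^3 + (1)*x^2 + (9)*x + (-8): Δ = -5827. Since Δ is not a rational square, the Galois group is not contained in A_3; it must be the full S_3 (irreducibility of the cubic rules out anything smaller).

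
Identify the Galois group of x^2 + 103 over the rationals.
Gal(K/Q) = Z/2Z (cyclic of order 2)

x^2 + 103 is irreducible over Q since -103 is not a rational square. The splitting field Q(sqrt(-103)) has degree 2 over Q, and its unique nontrivial automorphism is sqrt(-103) ↦ -sqrt(-103). Hence Gal(Q(sqrt(-103))/Q) = Z/2Z.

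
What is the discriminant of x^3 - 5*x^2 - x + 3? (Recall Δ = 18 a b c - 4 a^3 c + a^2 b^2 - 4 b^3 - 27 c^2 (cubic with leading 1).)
Δ = 1556

For x^3 + a x^2 + b x + c the discriminant is Δ = 18 a b c - 4 a^3 c + a^2 b^2 - 4 b^3 - 27 c^2.
Plug a = -5, b = -1, c = 3:
  18*(-5)*(-1)*(3) - 4*(-5)^3*(3) + (-5)^2*(-1)^2 - 4*(-1)^3 - 27*(3)^2
  = 270 + (1500) + 25 + (4) + (-243)
  = 1556.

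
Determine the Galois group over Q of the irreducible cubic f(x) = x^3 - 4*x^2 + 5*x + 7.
Gal(K/Q) = S_3 (symmetric group of order 6)

Compute the discriminant of x^3 + (-4)*x^2 + (5)*x + (7): Δ = -2151. Since Δ is not a rational square, the Galois group is not contained in A_3; it must be the full S_3 (irreducibility of the cubic rules out anything smaller).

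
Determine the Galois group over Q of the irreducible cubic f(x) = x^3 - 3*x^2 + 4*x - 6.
Gal(K/Q) = S_3 (symmetric group of order 6)

Compute the discriminant of x^3 + (-3)*x^2 + (4)*x + (-6): Δ = -436. Since Δ is not a rational square, the Galois group is not contained in A_3; it must be the full S_3 (irreducibility of the cubic rules out anything smaller).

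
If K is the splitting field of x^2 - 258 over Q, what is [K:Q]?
[K:Q] = 2

The polynomial x^2 - 258 is irreducible over Q since 258 is not a perfect square. Its splitting field is Q(sqrt(258)), which has degree 2 over Q.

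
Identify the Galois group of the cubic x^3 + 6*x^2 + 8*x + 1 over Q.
Gal(K/Q) = S_3 (symmetric group of order 6)

Compute the discriminant of x^3 + (6)*x^2 + (8)*x + (1): Δ = 229. Since Δ is not a rational square, the Galois group is not contained in A_3; it must be the full S_3 (irreducibility of the cubic rules out anything smaller).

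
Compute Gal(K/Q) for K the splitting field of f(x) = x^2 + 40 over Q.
Gal(K/Q) = Z/2Z (cyclic of order 2)

x^2 + 40 is irreducible over Q since -40 is not a rational square. The splitting field Q(sqrt(-40)) has degree 2 over Q, and its unique nontrivial automorphism is sqrt(-40) ↦ -sqrt(-40). Hence Gal(Q(sqrt(-40))/Q) = Z/2Z.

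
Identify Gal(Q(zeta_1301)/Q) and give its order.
|Gal(Q(zeta_1301)/Q)| = phi(1301) = 1300; group ≅ (Z/1301Z)^* ≅ Z/1300Z

The n-th cyclotomic polynomial Φ_1301(x) is the minimal polynomial of zeta_1301 over Q and has degree phi(1301) = 1300. So Q(zeta_1301) is a degree-1300 Galois extension with Galois group (Z/1301Z)^*. (Z/1301Z)^* is cyclic since 1301 is an odd prime power (or 4). Hence Gal(Q(zeta_1301)/Q) ≅ Z/1300Z.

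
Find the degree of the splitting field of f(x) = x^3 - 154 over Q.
[K:Q] = 6

x^3 - 154 has one real root r = 154^(1/3) and two complex roots r*zeta_3, r*zeta_3^2 where zeta_3 = e^(2*pi*i/3). The splitting field is Q(r, zeta_3). [Q(r):Q] = 3 and [Q(zeta_3):Q] = 2 with gcd = 1, so [Q(r, zeta_3):Q] = 3 * 2 = 6.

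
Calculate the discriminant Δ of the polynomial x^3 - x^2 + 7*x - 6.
Δ = -1563

For x^3 + a x^2 + b x + c the discriminant is Δ = 18 a b c - 4 a^3 c + a^2 b^2 - 4 b^3 - 27 c^2.
Plug a = -1, b = 7, c = -6:
  18*(-1)*(7)*(-6) - 4*(-1)^3*(-6) + (-1)^2*(7)^2 - 4*(7)^3 - 27*(-6)^2
  = 756 + (-24) + 49 + (-1372) + (-972)
  = -1563.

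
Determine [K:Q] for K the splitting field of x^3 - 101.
[K:Q] = 6

x^3 - 101 has one real root r = 101^(1/3) and two complex roots r*zeta_3, r*zeta_3^2 where zeta_3 = e^(2*pi*i/3). The splitting field is Q(r, zeta_3). [Q(r):Q] = 3 and [Q(zeta_3):Q] = 2 with gcd = 1, so [Q(r, zeta_3):Q] = 3 * 2 = 6.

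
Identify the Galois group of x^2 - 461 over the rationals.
Gal(K/Q) = Z/2Z (cyclic of order 2)

x^2 - 461 is irreducible over Q since 461 is not a rational square. The splitting field Q(sqrt(461)) has degree 2 over Q, and its unique nontrivial automorphism is sqrt(461) ↦ -sqrt(461). Hence Gal(Q(sqrt(461))/Q) = Z/2Z.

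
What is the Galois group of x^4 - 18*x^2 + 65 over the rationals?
Gal(K/Q) = V_4 (Klein four-group, Z/2Z × Z/2Z)

f factors as (x^2 - 5)(x^2 - 13), so the splitting field is K = Q(sqrt(5), sqrt(13)). The elements 5, 13, 65 are all non-squares in Q, so sqrt(5) and sqrt(13) generate independent quadratic extensions. Thus [K:Q] = 4 and Gal(K/Q) is generated by the two order-2 automorphisms sqrt(5) ↦ -sqrt(5) and sqrt(13) ↦ -sqrt(13), giving V_4.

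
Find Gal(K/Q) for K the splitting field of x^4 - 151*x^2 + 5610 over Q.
Gal(K/Q) = V_4 (Klein four-group, Z/2Z × Z/2Z)

f factors as (x^2 - 85)(x^2 - 66), so the splitting field is K = Q(sqrt(85), sqrt(66)). The elements 85, 66, 5610 are all non-squares in Q, so sqrt(85) and sqrt(66) generate independent quadratic extensions. Thus [K:Q] = 4 and Gal(K/Q) is generated by the two order-2 automorphisms sqrt(85) ↦ -sqrt(85) and sqrt(66) ↦ -sqrt(66), giving V_4.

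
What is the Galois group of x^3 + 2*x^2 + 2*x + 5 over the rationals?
Gal(K/Q) = S_3 (symmetric group of order 6)

Compute the discriminant of x^3 + (2)*x^2 + (2)*x + (5): Δ = -491. Since Δ is not a rational square, the Galois group is not contained in A_3; it must be the full S_3 (irreducibility of the cubic rules out anything smaller).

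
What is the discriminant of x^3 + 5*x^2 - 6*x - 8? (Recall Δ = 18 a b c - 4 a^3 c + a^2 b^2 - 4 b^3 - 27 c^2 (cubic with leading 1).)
Δ = 8356

For x^3 + a x^2 + b x + c the discriminant is Δ = 18 a b c - 4 a^3 c + a^2 b^2 - 4 b^3 - 27 c^2.
Plug a = 5, b = -6, c = -8:
  18*(5)*(-6)*(-8) - 4*(5)^3*(-8) + (5)^2*(-6)^2 - 4*(-6)^3 - 27*(-8)^2
  = 4320 + (4000) + 900 + (864) + (-1728)
  = 8356.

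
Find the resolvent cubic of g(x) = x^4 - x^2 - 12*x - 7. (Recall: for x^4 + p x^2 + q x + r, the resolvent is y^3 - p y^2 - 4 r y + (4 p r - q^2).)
h(y) = y^3 + y^2 + 28*y - 116

Identify coefficients: p = -1, q = -12, r = -7.
Plug into h(y) = y^3 - p y^2 - 4 r y + (4 p r - q^2):
  h(y) = y^3 - (-1) y^2 - 4*(-7) y + (4*(-1)*(-7) - (-12)^2)
       = y^3 + (1) y^2 + (28) y + (-116).
Simplifying: h(y) = y^3 + y^2 + 28*y - 116.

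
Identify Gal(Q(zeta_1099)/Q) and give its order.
|Gal(Q(zeta_1099)/Q)| = phi(1099) = 936; group ≅ (Z/1099Z)^* ≅ Z/6Z × Z/156Z

The n-th cyclotomic polynomial Φ_1099(x) is the minimal polynomial of zeta_1099 over Q and has degree phi(1099) = 936. So Q(zeta_1099) is a degree-936 Galois extension with Galois group (Z/1099Z)^*. By CRT, (Z/1099Z)^* ≅ (Z/7Z)^* × (Z/157Z)^*. Each prime-power unit group is (Z/7Z)^* ≅ Z/6Z; (Z/157Z)^* ≅ Z/156Z. Hence Gal(Q(zeta_1099)/Q) ≅ Z/6Z × Z/156Z.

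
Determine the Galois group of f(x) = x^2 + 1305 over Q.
Gal(K/Q) = Z/2Z (cyclic of order 2)

x^2 + 1305 is irreducible over Q since -1305 is not a rational square. The splitting field Q(sqrt(-1305)) has degree 2 over Q, and its unique nontrivial automorphism is sqrt(-1305) ↦ -sqrt(-1305). Hence Gal(Q(sqrt(-1305))/Q) = Z/2Z.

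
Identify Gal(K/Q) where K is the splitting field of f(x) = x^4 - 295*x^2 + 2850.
Gal(K/Q) = V_4 (Klein four-group, Z/2Z × Z/2Z)

f factors as (x^2 - 285)(x^2 - 10), so the splitting field is K = Q(sqrt(285), sqrt(10)). The elements 285, 10, 2850 are all non-squares in Q, so sqrt(285) and sqrt(10) generate independent quadratic extensions. Thus [K:Q] = 4 and Gal(K/Q) is generated by the two order-2 automorphisms sqrt(285) ↦ -sqrt(285) and sqrt(10) ↦ -sqrt(10), giving V_4.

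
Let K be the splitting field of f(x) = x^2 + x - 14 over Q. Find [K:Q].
[K:Q] = 2

The discriminant of x^2 + (1)*x + (-14) is b^2 - 4c = 1 - (-56) = 57. Since 57 is not a perfect square in Q, the polynomial is irreducible over Q. Its two roots generate a degree-2 extension, so [K:Q] = 2.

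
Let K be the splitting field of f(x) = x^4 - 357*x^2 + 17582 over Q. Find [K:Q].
[K:Q] = 4

f factors as (x^2 - 59)(x^2 - 298); the splitting field is K = Q(sqrt(59), sqrt(298)). Since 59, 298, and 17582 are all non-squares in Q, the three subfields Q(sqrt(59)), Q(sqrt(298)), Q(sqrt(17582)) are distinct degree-2 extensions, so [K:Q] = 4 (Klein four Galois group).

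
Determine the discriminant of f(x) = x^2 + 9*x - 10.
Δ = 121

For a quadratic a x^2 + b x + c the discriminant is Δ = b^2 - 4ac = (9)^2 - 4*(1)*(-10) = 81 - (-40) = 121.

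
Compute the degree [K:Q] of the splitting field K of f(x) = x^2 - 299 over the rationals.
[K:Q] = 2

The polynomial x^2 - 299 is irreducible over Q since 299 is not a perfect square. Its splitting field is Q(sqrt(299)), which has degree 2 over Q.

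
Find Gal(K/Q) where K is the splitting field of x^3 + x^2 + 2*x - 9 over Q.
Gal(K/Q) = S_3 (symmetric group of order 6)

Compute the discriminant of x^3 + (1)*x^2 + (2)*x + (-9): Δ = -2503. Since Δ is not a rational square, the Galois group is not contained in A_3; it must be the full S_3 (irreducibility of the cubic rules out anything smaller).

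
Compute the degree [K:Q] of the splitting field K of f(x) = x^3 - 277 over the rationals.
[K:Q] = 6

x^3 - 277 has one real root r = 277^(1/3) and two complex roots r*zeta_3, r*zeta_3^2 where zeta_3 = e^(2*pi*i/3). The splitting field is Q(r, zeta_3). [Q(r):Q] = 3 and [Q(zeta_3):Q] = 2 with gcd = 1, so [Q(r, zeta_3):Q] = 3 * 2 = 6.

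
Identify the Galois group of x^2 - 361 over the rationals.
Gal(K/Q) = trivial group (order 1)

x^2 - 361 factors as (x - 19)(x + 19) over Q, so its splitting field is Q itself and the Galois group is trivial.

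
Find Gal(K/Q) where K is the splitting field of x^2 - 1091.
Gal(K/Q) = Z/2Z (cyclic of order 2)

x^2 - 1091 is irreducible over Q since 1091 is not a rational square. The splitting field Q(sqrt(1091)) has degree 2 over Q, and its unique nontrivial automorphism is sqrt(1091) ↦ -sqrt(1091). Hence Gal(Q(sqrt(1091))/Q) = Z/2Z.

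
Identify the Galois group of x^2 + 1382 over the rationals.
Gal(K/Q) = Z/2Z (cyclic of order 2)

x^2 + 1382 is irreducible over Q since -1382 is not a rational square. The splitting field Q(sqrt(-1382)) has degree 2 over Q, and its unique nontrivial automorphism is sqrt(-1382) ↦ -sqrt(-1382). Hence Gal(Q(sqrt(-1382))/Q) = Z/2Z.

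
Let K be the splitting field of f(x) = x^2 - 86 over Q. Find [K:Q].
[K:Q] = 2

The polynomial x^2 - 86 is irreducible over Q since 86 is not a perfect square. Its splitting field is Q(sqrt(86)), which has degree 2 over Q.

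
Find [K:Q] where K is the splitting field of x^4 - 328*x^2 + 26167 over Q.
[K:Q] = 4

f factors as (x^2 - 137)(x^2 - 191); the splitting field is K = Q(sqrt(137), sqrt(191)). Since 137, 191, and 26167 are all non-squares in Q, the three subfields Q(sqrt(137)), Q(sqrt(191)), Q(sqrt(26167)) are distinct degree-2 extensions, so [K:Q] = 4 (Klein four Galois group).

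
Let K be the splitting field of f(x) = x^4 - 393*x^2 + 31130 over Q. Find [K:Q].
[K:Q] = 4

f factors as (x^2 - 110)(x^2 - 283); the splitting field is K = Q(sqrt(110), sqrt(283)). Since 110, 283, and 31130 are all non-squares in Q, the three subfields Q(sqrt(110)), Q(sqrt(283)), Q(sqrt(31130)) are distinct degree-2 extensions, so [K:Q] = 4 (Klein four Galois group).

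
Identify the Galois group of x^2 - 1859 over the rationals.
Gal(K/Q) = Z/2Z (cyclic of order 2)

x^2 - 1859 is irreducible over Q since 1859 is not a rational square. The splitting field Q(sqrt(1859)) has degree 2 over Q, and its unique nontrivial automorphism is sqrt(1859) ↦ -sqrt(1859). Hence Gal(Q(sqrt(1859))/Q) = Z/2Z.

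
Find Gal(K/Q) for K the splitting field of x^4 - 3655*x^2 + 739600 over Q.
Gal(K/Q) = Z/2Z (cyclic of order 2)

f factors as (x^2 - 3440)(x^2 - 215), so the splitting field is K = Q(sqrt(3440), sqrt(215)). The squarefree part of 3440 is 215 and the squarefree part of 215 is also 215, so sqrt(3440) and sqrt(215) are both rational multiples of sqrt(215). Hence Q(sqrt(3440)) = Q(sqrt(215)) = Q(sqrt(215)), and the splitting field collapses to a single degree-2 extension with Galois group Z/2Z.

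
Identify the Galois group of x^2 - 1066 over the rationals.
Gal(K/Q) = Z/2Z (cyclic of order 2)

x^2 - 1066 is irreducible over Q since 1066 is not a rational square. The splitting field Q(sqrt(1066)) has degree 2 over Q, and its unique nontrivial automorphism is sqrt(1066) ↦ -sqrt(1066). Hence Gal(Q(sqrt(1066))/Q) = Z/2Z.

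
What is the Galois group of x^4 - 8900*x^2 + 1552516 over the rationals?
Gal(K/Q) = Z/2Z (cyclic of order 2)

f factors as (x^2 - 8722)(x^2 - 178), so the splitting field is K = Q(sqrt(8722), sqrt(178)). The squarefree part of 8722 is 178 and the squarefree part of 178 is also 178, so sqrt(8722) and sqrt(178) are both rational multiples of sqrt(178). Hence Q(sqrt(8722)) = Q(sqrt(178)) = Q(sqrt(178)), and the splitting field collapses to a single degree-2 extension with Galois group Z/2Z.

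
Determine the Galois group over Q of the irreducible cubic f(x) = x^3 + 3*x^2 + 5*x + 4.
Gal(K/Q) = S_3 (symmetric group of order 6)

Compute the discriminant of x^3 + (3)*x^2 + (5)*x + (4): Δ = -59. Since Δ is not a rational square, the Galois group is not contained in A_3; it must be the full S_3 (irreducibility of the cubic rules out anything smaller).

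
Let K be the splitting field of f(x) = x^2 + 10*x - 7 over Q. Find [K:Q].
[K:Q] = 2

The discriminant of x^2 + (10)*x + (-7) is b^2 - 4c = 100 - (-28) = 128. Since 128 is not a perfect square in Q, the polynomial is irreducible over Q. Its two roots generate a degree-2 extension, so [K:Q] = 2.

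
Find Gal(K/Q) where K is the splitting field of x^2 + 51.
Gal(K/Q) = Z/2Z (cyclic of order 2)

x^2 + 51 is irreducible over Q since -51 is not a rational square. The splitting field Q(sqrt(-51)) has degree 2 over Q, and its unique nontrivial automorphism is sqrt(-51) ↦ -sqrt(-51). Hence Gal(Q(sqrt(-51))/Q) = Z/2Z.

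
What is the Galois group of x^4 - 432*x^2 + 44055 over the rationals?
Gal(K/Q) = V_4 (Klein four-group, Z/2Z × Z/2Z)

f factors as (x^2 - 165)(x^2 - 267), so the splitting field is K = Q(sqrt(165), sqrt(267)). The elements 165, 267, 44055 are all non-squares in Q, so sqrt(165) and sqrt(267) generate independent quadratic extensions. Thus [K:Q] = 4 and Gal(K/Q) is generated by the two order-2 automorphisms sqrt(165) ↦ -sqrt(165) and sqrt(267) ↦ -sqrt(267), giving V_4.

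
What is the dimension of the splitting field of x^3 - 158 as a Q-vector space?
[K:Q] = 6

x^3 - 158 has one real root r = 158^(1/3) and two complex roots r*zeta_3, r*zeta_3^2 where zeta_3 = e^(2*pi*i/3). The splitting field is Q(r, zeta_3). [Q(r):Q] = 3 and [Q(zeta_3):Q] = 2 with gcd = 1, so [Q(r, zeta_3):Q] = 3 * 2 = 6.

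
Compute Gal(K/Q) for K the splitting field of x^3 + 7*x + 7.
Gal(K/Q) = S_3 (symmetric group of order 6)

Compute the discriminant of x^3 + (0)*x^2 + (7)*x + (7): Δ = -2695. Since Δ is not a rational square, the Galois group is not contained in A_3; it must be the full S_3 (irreducibility of the cubic rules out anything smaller).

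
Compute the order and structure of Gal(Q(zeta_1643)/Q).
|Gal(Q(zeta_1643)/Q)| = phi(1643) = 1560; group ≅ (Z/1643Z)^* ≅ Z/30Z × Z/52Z

The n-th cyclotomic polynomial Φ_1643(x) is the minimal polynomial of zeta_1643 over Q and has degree phi(1643) = 1560. So Q(zeta_1643) is a degree-1560 Galois extension with Galois group (Z/1643Z)^*. By CRT, (Z/1643Z)^* ≅ (Z/31Z)^* × (Z/53Z)^*. Each prime-power unit group is (Z/31Z)^* ≅ Z/30Z; (Z/53Z)^* ≅ Z/52Z. Hence Gal(Q(zeta_1643)/Q) ≅ Z/30Z × Z/52Z.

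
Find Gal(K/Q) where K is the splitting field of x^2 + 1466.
Gal(K/Q) = Z/2Z (cyclic of order 2)

x^2 + 1466 is irreducible over Q since -1466 is not a rational square. The splitting field Q(sqrt(-1466)) has degree 2 over Q, and its unique nontrivial automorphism is sqrt(-1466) ↦ -sqrt(-1466). Hence Gal(Q(sqrt(-1466))/Q) = Z/2Z.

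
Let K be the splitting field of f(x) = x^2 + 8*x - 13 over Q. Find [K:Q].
[K:Q] = 2

The discriminant of x^2 + (8)*x + (-13) is b^2 - 4c = 64 - (-52) = 116. Since 116 is not a perfect square in Q, the polynomial is irreducible over Q. Its two roots generate a degree-2 extension, so [K:Q] = 2.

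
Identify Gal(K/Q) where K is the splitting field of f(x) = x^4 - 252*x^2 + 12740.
Gal(K/Q) = V_4 (Klein four-group, Z/2Z × Z/2Z)

f factors as (x^2 - 70)(x^2 - 182), so the splitting field is K = Q(sqrt(70), sqrt(182)). The elements 70, 182, 12740 are all non-squares in Q, so sqrt(70) and sqrt(182) generate independent quadratic extensions. Thus [K:Q] = 4 and Gal(K/Q) is generated by the two order-2 automorphisms sqrt(70) ↦ -sqrt(70) and sqrt(182) ↦ -sqrt(182), giving V_4.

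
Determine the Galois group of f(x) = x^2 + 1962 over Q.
Gal(K/Q) = Z/2Z (cyclic of order 2)

x^2 + 1962 is irreducible over Q since -1962 is not a rational square. The splitting field Q(sqrt(-1962)) has degree 2 over Q, and its unique nontrivial automorphism is sqrt(-1962) ↦ -sqrt(-1962). Hence Gal(Q(sqrt(-1962))/Q) = Z/2Z.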